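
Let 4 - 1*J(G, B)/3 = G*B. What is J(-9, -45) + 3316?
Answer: 2113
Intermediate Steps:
J(G, B) = 12 - 3*B*G (J(G, B) = 12 - 3*G*B = 12 - 3*B*G)
J(-9, -45) + 3316 = (12 - 3*(-45)*(-9)) + 3316 = (12 - 1215) + 3316 = -1203 + 3316 = 2113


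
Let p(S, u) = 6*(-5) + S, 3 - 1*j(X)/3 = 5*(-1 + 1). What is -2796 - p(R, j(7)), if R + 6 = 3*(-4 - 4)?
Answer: -2736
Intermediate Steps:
j(X) = 9 (j(X) = 9 - 15*(-1 + 1) = 9 - 15*0 = 9 - 3*0 = 9 + 0 = 9)
R = -30 (R = -6 + 3*(-4 - 4) = -6 + 3*(-8) = -6 - 24 = -30)
p(S, u) = -30 + S
-2796 - p(R, j(7)) = -2796 - (-30 - 30) = -2796 - 1*(-60) = -2796 + 60 = -2736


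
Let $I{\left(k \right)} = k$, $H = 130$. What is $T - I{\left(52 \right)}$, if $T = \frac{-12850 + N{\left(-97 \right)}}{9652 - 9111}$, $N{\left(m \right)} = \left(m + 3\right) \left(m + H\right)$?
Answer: $- \frac{44084}{541} \approx -81.486$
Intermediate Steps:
$N{\left(m \right)} = \left(3 + m\right) \left(130 + m\right)$ ($N{\left(m \right)} = \left(m + 3\right) \left(m + 130\right) = \left(3 + m\right) \left(130 + m\right)$)
$T = - \frac{15952}{541}$ ($T = \frac{-12850 + \left(390 + \left(-97\right)^{2} + 133 \left(-97\right)\right)}{9652 - 9111} = \frac{-12850 + \left(390 + 9409 - 12901\right)}{541} = \left(-12850 - 3102\right) \frac{1}{541} = \left(-15952\right) \frac{1}{541} = - \frac{15952}{541} \approx -29.486$)
$T - I{\left(52 \right)} = - \frac{15952}{541} - 52 = - \frac{44084}{541}$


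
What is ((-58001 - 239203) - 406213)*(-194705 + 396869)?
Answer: -142205594388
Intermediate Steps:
((-58001 - 239203) - 406213)*(-194705 + 396869) = (-297204 - 406213)*202164 = -703417*202164 = -142205594388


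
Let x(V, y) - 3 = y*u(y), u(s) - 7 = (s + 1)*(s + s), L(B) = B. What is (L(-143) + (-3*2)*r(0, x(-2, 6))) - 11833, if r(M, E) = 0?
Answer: -11976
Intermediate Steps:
u(s) = 7 + 2*s*(1 + s) (u(s) = 7 + (s + 1)*(s + s) = 7 + (1 + s)*(2*s) = 7 + 2*s*(1 + s))
x(V, y) = 3 + y*(7 + 2*y + 2*y**2)
(L(-143) + (-3*2)*r(0, x(-2, 6))) - 11833 = (-143 - 3*2*0) - 11833 = (-143 - 6*0) - 11833 = (-143 + 0) - 11833 = -143 - 11833 = -11976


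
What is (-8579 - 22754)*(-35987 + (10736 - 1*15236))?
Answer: 1268579171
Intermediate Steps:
(-8579 - 22754)*(-35987 + (10736 - 1*15236)) = -31333*(-35987 + (10736 - 15236)) = -31333*(-35987 - 4500) = -31333*(-40487) = 1268579171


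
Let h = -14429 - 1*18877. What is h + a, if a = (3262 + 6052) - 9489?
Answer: -33481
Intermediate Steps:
a = -175 (a = 9314 - 9489 = -175)
h = -33306 (h = -14429 - 18877 = -33306)
h + a = -33306 - 175 = -33481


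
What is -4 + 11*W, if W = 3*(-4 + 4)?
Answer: -4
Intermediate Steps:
W = 0 (W = 3*0 = 0)
-4 + 11*W = -4 + 11*0 = -4 + 0 = -4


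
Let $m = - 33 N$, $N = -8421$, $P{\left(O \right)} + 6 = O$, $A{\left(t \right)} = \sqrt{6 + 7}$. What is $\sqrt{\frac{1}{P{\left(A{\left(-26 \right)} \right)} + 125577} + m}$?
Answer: $\sqrt{277893 + \frac{1}{125571 + \sqrt{13}}} \approx 527.16$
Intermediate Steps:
$A{\left(t \right)} = \sqrt{13}$
$P{\left(O \right)} = -6 + O$
$m = 277893$ ($m = \left(-33\right) \left(-8421\right) = 277893$)
$\sqrt{\frac{1}{P{\left(A{\left(-26 \right)} \right)} + 125577} + m} = \sqrt{\frac{1}{\left(-6 + \sqrt{13}\right) + 125577} + 277893} = \sqrt{\frac{1}{125571 + \sqrt{13}} + 277893} = \sqrt{277893 + \frac{1}{125571 + \sqrt{13}}}$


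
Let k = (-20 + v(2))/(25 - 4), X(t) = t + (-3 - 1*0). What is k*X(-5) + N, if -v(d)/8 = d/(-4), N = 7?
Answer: 275/21 ≈ 13.095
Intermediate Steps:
v(d) = 2*d (v(d) = -8*d/(-4) = -8*d*(-1)/4 = -(-2)*d = 2*d)
X(t) = -3 + t (X(t) = t + (-3 + 0) = t - 3 = -3 + t)
k = -16/21 (k = (-20 + 2*2)/(25 - 4) = (-20 + 4)/21 = -16*1/21 = -16/21 ≈ -0.76190)
k*X(-5) + N = -16*(-3 - 5)/21 + 7 = -16/21*(-8) + 7 = 128/21 + 7 = 275/21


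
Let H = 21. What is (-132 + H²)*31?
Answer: 9579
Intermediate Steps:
(-132 + H²)*31 = (-132 + 21²)*31 = (-132 + 441)*31 = 309*31 = 9579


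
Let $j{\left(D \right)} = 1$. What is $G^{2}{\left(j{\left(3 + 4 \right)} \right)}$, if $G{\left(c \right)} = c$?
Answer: $1$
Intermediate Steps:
$G^{2}{\left(j{\left(3 + 4 \right)} \right)} = 1^{2} = 1$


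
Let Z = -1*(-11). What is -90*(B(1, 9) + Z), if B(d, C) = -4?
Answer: -630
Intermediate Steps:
Z = 11
-90*(B(1, 9) + Z) = -90*(-4 + 11) = -90*7 = -630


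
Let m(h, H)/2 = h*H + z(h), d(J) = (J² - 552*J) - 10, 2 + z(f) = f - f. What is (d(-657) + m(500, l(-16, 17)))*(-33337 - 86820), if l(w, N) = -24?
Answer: -92556816943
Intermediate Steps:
z(f) = -2 (z(f) = -2 + (f - f) = -2 + 0 = -2)
d(J) = -10 + J² - 552*J
m(h, H) = -4 + 2*H*h (m(h, H) = 2*(h*H - 2) = 2*(H*h - 2) = 2*(-2 + H*h) = -4 + 2*H*h)
(d(-657) + m(500, l(-16, 17)))*(-33337 - 86820) = ((-10 + (-657)² - 552*(-657)) + (-4 + 2*(-24)*500))*(-33337 - 86820) = ((-10 + 431649 + 362664) + (-4 - 24000))*(-120157) = (794303 - 24004)*(-120157) = 770299*(-120157) = -92556816943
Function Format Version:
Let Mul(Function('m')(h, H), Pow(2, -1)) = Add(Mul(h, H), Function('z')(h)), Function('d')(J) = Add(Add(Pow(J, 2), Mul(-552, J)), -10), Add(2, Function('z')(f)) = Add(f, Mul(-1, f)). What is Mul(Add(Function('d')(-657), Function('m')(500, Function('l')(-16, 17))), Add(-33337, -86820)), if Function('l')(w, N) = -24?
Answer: -92556816943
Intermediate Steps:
Function('z')(f) = -2 (Function('z')(f) = Add(-2, Add(f, Mul(-1, f))) = Add(-2, 0) = -2)
Function('d')(J) = Add(-10, Pow(J, 2), Mul(-552, J))
Function('m')(h, H) = Add(-4, Mul(2, H, h)) (Function('m')(h, H) = Mul(2, Add(Mul(h, H), -2)) = Mul(2, Add(Mul(H, h), -2)) = Mul(2, Add(-2, Mul(H, h))) = Add(-4, Mul(2, H, h)))
Mul(Add(Function('d')(-657), Function('m')(500, Function('l')(-16, 17))), Add(-33337, -86820)) = Mul(Add(Add(-10, Pow(-657, 2), Mul(-552, -657)), Add(-4, Mul(2, -24, 500))), Add(-33337, -86820)) = Mul(Add(Add(-10, 431649, 362664), Add(-4, -24000)), -120157) = Mul(Add(794303, -24004), -120157) = Mul(770299, -120157) = -92556816943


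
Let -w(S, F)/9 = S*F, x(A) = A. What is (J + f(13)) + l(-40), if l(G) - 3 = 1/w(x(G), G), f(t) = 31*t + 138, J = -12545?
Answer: -172814401/14400 ≈ -12001.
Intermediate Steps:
w(S, F) = -9*F*S (w(S, F) = -9*S*F = -9*F*S)
f(t) = 138 + 31*t
l(G) = 3 - 1/(9*G**2) (l(G) = 3 + 1/(-9*G*G) = 3 + 1/(-9*G**2) = 3 - 1/(9*G**2))
(J + f(13)) + l(-40) = (-12545 + (138 + 31*13)) + (3 - 1/9/(-40)**2) = (-12545 + (138 + 403)) + (3 - 1/9*1/1600) = (-12545 + 541) + (3 - 1/14400) = -12004 + 43199/14400 = -172814401/14400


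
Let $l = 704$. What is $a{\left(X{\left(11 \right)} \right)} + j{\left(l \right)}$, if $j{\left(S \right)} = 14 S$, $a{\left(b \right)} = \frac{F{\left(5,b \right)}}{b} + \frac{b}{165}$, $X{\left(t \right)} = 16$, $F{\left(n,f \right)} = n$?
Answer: $\frac{26020921}{2640} \approx 9856.4$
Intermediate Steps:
$a{\left(b \right)} = \frac{5}{b} + \frac{b}{165}$
$a{\left(X{\left(11 \right)} \right)} + j{\left(l \right)} = \left(\frac{5}{16} + \frac{1}{165} \cdot 16\right) + 14 \cdot 704 = \left(5 \cdot \frac{1}{16} + \frac{16}{165}\right) + 9856 = \left(\frac{5}{16} + \frac{16}{165}\right) + 9856 = \frac{1081}{2640} + 9856 = \frac{26020921}{2640}$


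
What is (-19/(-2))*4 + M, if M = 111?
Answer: 149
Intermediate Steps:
(-19/(-2))*4 + M = (-19/(-2))*4 + 111 = -1/2*(-19)*4 + 111 = (19/2)*4 + 111 = 38 + 111 = 149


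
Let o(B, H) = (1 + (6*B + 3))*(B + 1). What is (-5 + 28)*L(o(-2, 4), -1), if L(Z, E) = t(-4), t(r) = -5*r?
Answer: 460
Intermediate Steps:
o(B, H) = (1 + B)*(4 + 6*B) (o(B, H) = (1 + (3 + 6*B))*(1 + B) = (4 + 6*B)*(1 + B) = (1 + B)*(4 + 6*B))
L(Z, E) = 20 (L(Z, E) = -5*(-4) = 20)
(-5 + 28)*L(o(-2, 4), -1) = (-5 + 28)*20 = 23*20 = 460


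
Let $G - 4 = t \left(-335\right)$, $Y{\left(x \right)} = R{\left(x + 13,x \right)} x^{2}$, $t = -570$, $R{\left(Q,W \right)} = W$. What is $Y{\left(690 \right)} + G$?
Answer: $328699954$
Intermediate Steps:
$Y{\left(x \right)} = x^{3}$ ($Y{\left(x \right)} = x x^{2} = x^{3}$)
$G = 190954$ ($G = 4 - -190950 = 4 + 190950 = 190954$)
$Y{\left(690 \right)} + G = 690^{3} + 190954 = 328509000 + 190954 = 328699954$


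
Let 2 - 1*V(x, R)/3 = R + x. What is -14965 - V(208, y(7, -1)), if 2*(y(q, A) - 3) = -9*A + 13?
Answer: -14305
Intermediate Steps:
y(q, A) = 19/2 - 9*A/2 (y(q, A) = 3 + (-9*A + 13)/2 = 3 + (13 - 9*A)/2 = 3 + (13/2 - 9*A/2) = 19/2 - 9*A/2)
V(x, R) = 6 - 3*R - 3*x (V(x, R) = 6 - 3*(R + x) = 6 + (-3*R - 3*x) = 6 - 3*R - 3*x)
-14965 - V(208, y(7, -1)) = -14965 - (6 - 3*(19/2 - 9/2*(-1)) - 3*208) = -14965 - (6 - 3*(19/2 + 9/2) - 624) = -14965 - (6 - 3*14 - 624) = -14965 - (6 - 42 - 624) = -14965 - 1*(-660) = -14965 + 660 = -14305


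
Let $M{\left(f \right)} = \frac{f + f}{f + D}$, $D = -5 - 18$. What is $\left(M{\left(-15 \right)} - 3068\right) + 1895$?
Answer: $- \frac{22272}{19} \approx -1172.2$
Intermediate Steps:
$D = -23$ ($D = -5 - 18 = -23$)
$M{\left(f \right)} = \frac{2 f}{-23 + f}$ ($M{\left(f \right)} = \frac{f + f}{f - 23} = \frac{2 f}{-23 + f}$)
$\left(M{\left(-15 \right)} - 3068\right) + 1895 = \left(2 \left(-15\right) \frac{1}{-23 - 15} - 3068\right) + 1895 = \left(2 \left(-15\right) \frac{1}{-38} - 3068\right) + 1895 = \left(2 \left(-15\right) \left(- \frac{1}{38}\right) - 3068\right) + 1895 = \left(\frac{15}{19} - 3068\right) + 1895 = - \frac{58277}{19} + 1895 = - \frac{22272}{19}$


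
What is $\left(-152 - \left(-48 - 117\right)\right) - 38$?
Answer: $-25$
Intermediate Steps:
$\left(-152 - \left(-48 - 117\right)\right) - 38 = \left(-152 - -165\right) - 38 = \left(-152 + 165\right) - 38 = 13 - 38 = -25$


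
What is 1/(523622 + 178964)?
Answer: 1/702586 ≈ 1.4233e-6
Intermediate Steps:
1/(523622 + 178964) = 1/702586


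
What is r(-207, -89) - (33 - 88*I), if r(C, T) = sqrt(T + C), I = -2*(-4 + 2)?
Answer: 319 + 2*I*sqrt(74) ≈ 319.0 + 17.205*I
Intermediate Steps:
I = 4 (I = -2*(-2) = 4)
r(C, T) = sqrt(C + T)
r(-207, -89) - (33 - 88*I) = sqrt(-207 - 89) - (33 - 88*4) = sqrt(-296) - (33 - 352) = 2*I*sqrt(74) - 1*(-319) = 2*I*sqrt(74) + 319 = 319 + 2*I*sqrt(74)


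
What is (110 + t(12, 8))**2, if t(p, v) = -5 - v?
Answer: 9409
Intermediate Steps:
(110 + t(12, 8))**2 = (110 + (-5 - 1*8))**2 = (110 + (-5 - 8))**2 = (110 - 13)**2 = 97**2 = 9409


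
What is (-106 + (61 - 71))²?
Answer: 13456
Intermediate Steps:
(-106 + (61 - 71))² = (-106 - 10)² = (-116)² = 13456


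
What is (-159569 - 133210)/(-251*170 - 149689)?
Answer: 292779/192359 ≈ 1.5220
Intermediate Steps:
(-159569 - 133210)/(-251*170 - 149689) = -292779/(-42670 - 149689) = -292779/(-192359) = -292779*(-1/192359) = 292779/192359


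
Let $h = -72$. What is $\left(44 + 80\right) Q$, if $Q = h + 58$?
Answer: $-1736$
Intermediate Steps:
$Q = -14$ ($Q = -72 + 58 = -14$)
$\left(44 + 80\right) Q = \left(44 + 80\right) \left(-14\right) = 124 \left(-14\right) = -1736$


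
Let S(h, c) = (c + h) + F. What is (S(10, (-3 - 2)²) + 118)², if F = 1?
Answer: 23716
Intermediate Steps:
S(h, c) = 1 + c + h (S(h, c) = (c + h) + 1 = 1 + c + h)
(S(10, (-3 - 2)²) + 118)² = ((1 + (-3 - 2)² + 10) + 118)² = ((1 + (-5)² + 10) + 118)² = ((1 + 25 + 10) + 118)² = (36 + 118)² = 154² = 23716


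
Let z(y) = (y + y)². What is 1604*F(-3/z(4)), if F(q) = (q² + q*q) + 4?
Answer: 3288601/512 ≈ 6423.0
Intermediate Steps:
z(y) = 4*y² (z(y) = (2*y)² = 4*y²)
F(q) = 4 + 2*q² (F(q) = (q² + q²) + 4 = 2*q² + 4 = 4 + 2*q²)
1604*F(-3/z(4)) = 1604*(4 + 2*(-3/(4*4²))²) = 1604*(4 + 2*(-3/(4*16))²) = 1604*(4 + 2*(-3/64)²) = 1604*(4 + 2*(9/4096)) = 1604*(4 + 9/2048) = 1604*(8201/2048) = 3288601/512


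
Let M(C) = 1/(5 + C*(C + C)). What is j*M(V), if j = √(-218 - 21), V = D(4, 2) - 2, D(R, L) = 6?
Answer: I*√239/37 ≈ 0.41783*I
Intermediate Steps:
V = 4 (V = 6 - 2 = 4)
j = I*√239 (j = √(-239) = I*√239 ≈ 15.46*I)
M(C) = 1/(5 + 2*C²) (M(C) = 1/(5 + C*(2*C)) = 1/(5 + 2*C²))
j*M(V) = (I*√239)/(5 + 2*4²) = (I*√239)/(5 + 2*16) = (I*√239)/(5 + 32) = (I*√239)/37 = (I*√239)*(1/37) = I*√239/37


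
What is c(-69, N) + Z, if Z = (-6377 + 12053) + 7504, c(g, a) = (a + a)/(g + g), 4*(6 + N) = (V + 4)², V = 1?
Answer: 3637679/276 ≈ 13180.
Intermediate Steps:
N = ¼ (N = -6 + (1 + 4)²/4 = -6 + (¼)*5² = -6 + (¼)*25 = -6 + 25/4 = ¼ ≈ 0.25000)
c(g, a) = a/g (c(g, a) = (2*a)/((2*g)) = (2*a)*(1/(2*g)) = a/g)
Z = 13180 (Z = 5676 + 7504 = 13180)
c(-69, N) + Z = (¼)/(-69) + 13180 = (¼)*(-1/69) + 13180 = -1/276 + 13180 = 3637679/276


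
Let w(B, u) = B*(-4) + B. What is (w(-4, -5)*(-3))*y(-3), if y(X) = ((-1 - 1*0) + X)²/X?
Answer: 192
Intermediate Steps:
y(X) = (-1 + X)²/X (y(X) = ((-1 + 0) + X)²/X = (-1 + X)²/X)
w(B, u) = -3*B (w(B, u) = -4*B + B = -3*B)
(w(-4, -5)*(-3))*y(-3) = (-3*(-4)*(-3))*((-1 - 3)²/(-3)) = (12*(-3))*(-⅓*(-4)²) = -(-12)*16 = -36*(-16/3) = 192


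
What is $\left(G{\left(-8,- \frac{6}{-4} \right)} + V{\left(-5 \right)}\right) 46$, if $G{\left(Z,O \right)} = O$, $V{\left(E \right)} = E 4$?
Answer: $-851$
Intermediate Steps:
$V{\left(E \right)} = 4 E$
$\left(G{\left(-8,- \frac{6}{-4} \right)} + V{\left(-5 \right)}\right) 46 = \left(- \frac{6}{-4} + 4 \left(-5\right)\right) 46 = \left(\left(-6\right) \left(- \frac{1}{4}\right) - 20\right) 46 = \left(\frac{3}{2} - 20\right) 46 = \left(- \frac{37}{2}\right) 46 = -851$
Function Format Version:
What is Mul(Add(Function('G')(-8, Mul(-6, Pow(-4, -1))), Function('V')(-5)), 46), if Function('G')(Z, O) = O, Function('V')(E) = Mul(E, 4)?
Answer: -851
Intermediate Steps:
Function('V')(E) = Mul(4, E)
Mul(Add(Function('G')(-8, Mul(-6, Pow(-4, -1))), Function('V')(-5)), 46) = Mul(Add(Mul(-6, Pow(-4, -1)), Mul(4, -5)), 46) = Mul(Add(Mul(-6, Rational(-1, 4)), -20), 46) = Mul(Add(Rational(3, 2), -20), 46) = Mul(Rational(-37, 2), 46) = -851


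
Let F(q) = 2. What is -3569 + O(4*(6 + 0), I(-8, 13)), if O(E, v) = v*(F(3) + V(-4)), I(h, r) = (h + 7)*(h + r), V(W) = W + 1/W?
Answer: -14231/4 ≈ -3557.8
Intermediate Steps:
I(h, r) = (7 + h)*(h + r)
O(E, v) = -9*v/4 (O(E, v) = v*(2 + (-4 + 1/(-4))) = v*(2 + (-4 - ¼)) = v*(2 - 17/4) = v*(-9/4) = -9*v/4)
-3569 + O(4*(6 + 0), I(-8, 13)) = -3569 - 9*((-8)² + 7*(-8) + 7*13 - 8*13)/4 = -3569 - 9*(64 - 56 + 91 - 104)/4 = -3569 - 9/4*(-5) = -3569 + 45/4 = -14231/4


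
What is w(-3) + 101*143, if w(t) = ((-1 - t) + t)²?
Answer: 14444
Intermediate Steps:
w(t) = 1 (w(t) = (-1)² = 1)
w(-3) + 101*143 = 1 + 101*143 = 1 + 14443 = 14444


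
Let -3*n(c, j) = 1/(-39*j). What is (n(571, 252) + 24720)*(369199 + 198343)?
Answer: 206824927217851/14742 ≈ 1.4030e+10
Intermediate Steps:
n(c, j) = 1/(117*j) (n(c, j) = -(-1/(39*j))/3 = -(-1)/(117*j) = 1/(117*j))
(n(571, 252) + 24720)*(369199 + 198343) = ((1/117)/252 + 24720)*(369199 + 198343) = ((1/117)*(1/252) + 24720)*567542 = (1/29484 + 24720)*567542 = (728844481/29484)*567542 = 206824927217851/14742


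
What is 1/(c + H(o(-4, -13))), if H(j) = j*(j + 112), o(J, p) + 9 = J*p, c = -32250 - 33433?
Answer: -1/59018 ≈ -1.6944e-5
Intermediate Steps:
c = -65683
o(J, p) = -9 + J*p
H(j) = j*(112 + j)
1/(c + H(o(-4, -13))) = 1/(-65683 + (-9 - 4*(-13))*(112 + (-9 - 4*(-13)))) = 1/(-65683 + (-9 + 52)*(112 + (-9 + 52))) = 1/(-65683 + 43*(112 + 43)) = 1/(-65683 + 43*155) = 1/(-65683 + 6665) = 1/(-59018) = -1/59018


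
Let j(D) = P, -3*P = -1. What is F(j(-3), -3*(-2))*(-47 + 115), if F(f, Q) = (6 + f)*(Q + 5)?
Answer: 14212/3 ≈ 4737.3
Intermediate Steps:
P = 1/3 (P = -1/3*(-1) = 1/3 ≈ 0.33333)
j(D) = 1/3
F(f, Q) = (5 + Q)*(6 + f) (F(f, Q) = (6 + f)*(5 + Q) = (5 + Q)*(6 + f))
F(j(-3), -3*(-2))*(-47 + 115) = (30 + 5*(1/3) + 6*(-3*(-2)) - 3*(-2)*(1/3))*(-47 + 115) = (30 + 5/3 + 6*6 + 6*(1/3))*68 = (30 + 5/3 + 36 + 2)*68 = (209/3)*68 = 14212/3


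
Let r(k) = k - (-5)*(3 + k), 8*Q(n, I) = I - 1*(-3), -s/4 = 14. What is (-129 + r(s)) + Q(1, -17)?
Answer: -1807/4 ≈ -451.75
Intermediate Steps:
s = -56 (s = -4*14 = -56)
Q(n, I) = 3/8 + I/8 (Q(n, I) = (I - 1*(-3))/8 = (I + 3)/8 = (3 + I)/8 = 3/8 + I/8)
r(k) = 15 + 6*k (r(k) = k - (-15 - 5*k) = k + (15 + 5*k) = 15 + 6*k)
(-129 + r(s)) + Q(1, -17) = (-129 + (15 + 6*(-56))) + (3/8 + (⅛)*(-17)) = (-129 + (15 - 336)) + (3/8 - 17/8) = (-129 - 321) - 7/4 = -450 - 7/4 = -1807/4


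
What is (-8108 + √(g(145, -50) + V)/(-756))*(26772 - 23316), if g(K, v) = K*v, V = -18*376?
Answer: -28021248 - 32*I*√14018/7 ≈ -2.8021e+7 - 541.25*I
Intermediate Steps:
V = -6768
(-8108 + √(g(145, -50) + V)/(-756))*(26772 - 23316) = (-8108 + √(145*(-50) - 6768)/(-756))*(26772 - 23316) = (-8108 + √(-7250 - 6768)*(-1/756))*3456 = (-8108 + √(-14018)*(-1/756))*3456 = (-8108 + (I*√14018)*(-1/756))*3456 = (-8108 - I*√14018/756)*3456 = -28021248 - 32*I*√14018/7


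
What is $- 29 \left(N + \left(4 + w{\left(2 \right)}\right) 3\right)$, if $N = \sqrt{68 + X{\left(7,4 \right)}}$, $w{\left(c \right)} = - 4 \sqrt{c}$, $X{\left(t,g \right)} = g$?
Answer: $-348 + 174 \sqrt{2} \approx -101.93$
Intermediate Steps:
$N = 6 \sqrt{2}$ ($N = \sqrt{68 + 4} = \sqrt{72} = 6 \sqrt{2} \approx 8.4853$)
$- 29 \left(N + \left(4 + w{\left(2 \right)}\right) 3\right) = - 29 \left(6 \sqrt{2} + \left(4 - 4 \sqrt{2}\right) 3\right) = - 29 \left(6 \sqrt{2} + \left(12 - 12 \sqrt{2}\right)\right) = - 29 \left(12 - 6 \sqrt{2}\right) = -348 + 174 \sqrt{2}$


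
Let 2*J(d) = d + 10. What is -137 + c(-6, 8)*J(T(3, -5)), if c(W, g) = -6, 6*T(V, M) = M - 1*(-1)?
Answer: -165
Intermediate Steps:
T(V, M) = 1/6 + M/6 (T(V, M) = (M - 1*(-1))/6 = (M + 1)/6 = (1 + M)/6 = 1/6 + M/6)
J(d) = 5 + d/2 (J(d) = (d + 10)/2 = (10 + d)/2 = 5 + d/2)
-137 + c(-6, 8)*J(T(3, -5)) = -137 - 6*(5 + (1/6 + (1/6)*(-5))/2) = -137 - 6*(5 + (1/6 - 5/6)/2) = -137 - 6*(5 + (1/2)*(-2/3)) = -137 - 6*(5 - 1/3) = -137 - 6*14/3 = -137 - 28 = -165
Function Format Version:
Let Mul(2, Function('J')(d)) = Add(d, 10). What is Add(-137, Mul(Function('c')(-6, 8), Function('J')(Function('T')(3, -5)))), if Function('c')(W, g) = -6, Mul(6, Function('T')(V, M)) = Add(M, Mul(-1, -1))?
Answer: -165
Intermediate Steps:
Function('T')(V, M) = Add(Rational(1, 6), Mul(Rational(1, 6), M)) (Function('T')(V, M) = Mul(Rational(1, 6), Add(M, Mul(-1, -1))) = Mul(Rational(1, 6), Add(M, 1)) = Mul(Rational(1, 6), Add(1, M)) = Add(Rational(1, 6), Mul(Rational(1, 6), M)))
Function('J')(d) = Add(5, Mul(Rational(1, 2), d)) (Function('J')(d) = Mul(Rational(1, 2), Add(d, 10)) = Mul(Rational(1, 2), Add(10, d)) = Add(5, Mul(Rational(1, 2), d)))
Add(-137, Mul(Function('c')(-6, 8), Function('J')(Function('T')(3, -5)))) = Add(-137, Mul(-6, Add(5, Mul(Rational(1, 2), Add(Rational(1, 6), Mul(Rational(1, 6), -5)))))) = Add(-137, Mul(-6, Add(5, Mul(Rational(1, 2), Add(Rational(1, 6), Rational(-5, 6)))))) = Add(-137, Mul(-6, Add(5, Mul(Rational(1, 2), Rational(-2, 3))))) = Add(-137, Mul(-6, Add(5, Rational(-1, 3)))) = Add(-137, Mul(-6, Rational(14, 3))) = Add(-137, -28) = -165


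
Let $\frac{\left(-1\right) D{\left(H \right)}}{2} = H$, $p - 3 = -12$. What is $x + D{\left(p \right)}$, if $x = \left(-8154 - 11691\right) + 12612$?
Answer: $-7215$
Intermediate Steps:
$p = -9$ ($p = 3 - 12 = -9$)
$D{\left(H \right)} = - 2 H$
$x = -7233$ ($x = -19845 + 12612 = -7233$)
$x + D{\left(p \right)} = -7233 - -18 = -7233 + 18 = -7215$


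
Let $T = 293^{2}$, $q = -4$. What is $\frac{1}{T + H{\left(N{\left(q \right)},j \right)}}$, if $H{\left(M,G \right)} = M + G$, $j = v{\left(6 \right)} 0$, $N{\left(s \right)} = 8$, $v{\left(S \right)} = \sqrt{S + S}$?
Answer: $\frac{1}{85857} \approx 1.1647 \cdot 10^{-5}$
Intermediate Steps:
$v{\left(S \right)} = \sqrt{2} \sqrt{S}$ ($v{\left(S \right)} = \sqrt{2 S} = \sqrt{2} \sqrt{S}$)
$j = 0$ ($j = \sqrt{2} \sqrt{6} \cdot 0 = 2 \sqrt{3} \cdot 0 = 0$)
$H{\left(M,G \right)} = G + M$
$T = 85849$
$\frac{1}{T + H{\left(N{\left(q \right)},j \right)}} = \frac{1}{85849 + \left(0 + 8\right)} = \frac{1}{85849 + 8} = \frac{1}{85857}$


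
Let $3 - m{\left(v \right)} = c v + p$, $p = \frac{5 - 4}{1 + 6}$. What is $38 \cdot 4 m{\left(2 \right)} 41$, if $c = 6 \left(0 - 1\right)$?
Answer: $\frac{648128}{7} \approx 92590.0$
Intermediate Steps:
$p = \frac{1}{7}$ ($p = 1 \cdot \frac{1}{7} = \frac{1}{7} \approx 0.14286$)
$c = -6$ ($c = 6 \left(-1\right) = -6$)
$m{\left(v \right)} = \frac{20}{7} + 6 v$ ($m{\left(v \right)} = 3 - \left(- 6 v + \frac{1}{7}\right) = 3 - \left(\frac{1}{7} - 6 v\right) = 3 + \left(- \frac{1}{7} + 6 v\right) = \frac{20}{7} + 6 v$)
$38 \cdot 4 m{\left(2 \right)} 41 = 38 \cdot 4 \left(\frac{20}{7} + 6 \cdot 2\right) 41 = 38 \cdot 4 \left(\frac{20}{7} + 12\right) 41 = 38 \cdot 4 \cdot \frac{104}{7} \cdot 41 = 38 \cdot \frac{416}{7} \cdot 41 = \frac{15808}{7} \cdot 41 = \frac{648128}{7}$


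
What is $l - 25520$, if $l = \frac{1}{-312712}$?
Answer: $- \frac{7980410241}{312712} \approx -25520.0$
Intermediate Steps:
$l = - \frac{1}{312712} \approx -3.1978 \cdot 10^{-6}$
$l - 25520 = - \frac{1}{312712} - 25520 = - \frac{7980410241}{312712}$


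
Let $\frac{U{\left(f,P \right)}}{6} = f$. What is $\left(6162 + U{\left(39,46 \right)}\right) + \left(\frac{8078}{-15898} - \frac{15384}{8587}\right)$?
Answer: $\frac{436421600639}{68258063} \approx 6393.7$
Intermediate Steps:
$U{\left(f,P \right)} = 6 f$
$\left(6162 + U{\left(39,46 \right)}\right) + \left(\frac{8078}{-15898} - \frac{15384}{8587}\right) = \left(6162 + 6 \cdot 39\right) + \left(\frac{8078}{-15898} - \frac{15384}{8587}\right) = \left(6162 + 234\right) + \left(8078 \left(- \frac{1}{15898}\right) - \frac{15384}{8587}\right) = 6396 - \frac{156970309}{68258063} = \frac{436421600639}{68258063}$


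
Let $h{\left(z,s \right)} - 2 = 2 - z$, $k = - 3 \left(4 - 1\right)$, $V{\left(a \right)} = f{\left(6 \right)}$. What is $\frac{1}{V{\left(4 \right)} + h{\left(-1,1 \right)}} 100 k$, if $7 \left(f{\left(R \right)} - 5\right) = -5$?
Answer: $- \frac{1260}{13} \approx -96.923$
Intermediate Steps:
$f{\left(R \right)} = \frac{30}{7}$ ($f{\left(R \right)} = 5 + \frac{1}{7} \left(-5\right) = 5 - \frac{5}{7} = \frac{30}{7}$)
$V{\left(a \right)} = \frac{30}{7}$
$k = -9$ ($k = \left(-3\right) 3 = -9$)
$h{\left(z,s \right)} = 4 - z$ ($h{\left(z,s \right)} = 2 - \left(-2 + z\right) = 4 - z$)
$\frac{1}{V{\left(4 \right)} + h{\left(-1,1 \right)}} 100 k = \frac{1}{\frac{30}{7} + \left(4 - -1\right)} 100 \left(-9\right) = \frac{1}{\frac{30}{7} + \left(4 + 1\right)} 100 \left(-9\right) = \frac{1}{\frac{30}{7} + 5} \cdot 100 \left(-9\right) = \frac{1}{\frac{65}{7}} \cdot 100 \left(-9\right) = \frac{7}{65} \cdot 100 \left(-9\right) = \frac{140}{13} \left(-9\right) = - \frac{1260}{13}$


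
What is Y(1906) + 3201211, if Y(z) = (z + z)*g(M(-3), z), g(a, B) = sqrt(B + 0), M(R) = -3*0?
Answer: 3201211 + 3812*sqrt(1906) ≈ 3.3676e+6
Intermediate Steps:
M(R) = 0
g(a, B) = sqrt(B)
Y(z) = 2*z**(3/2) (Y(z) = (z + z)*sqrt(z) = (2*z)*sqrt(z) = 2*z**(3/2))
Y(1906) + 3201211 = 2*1906**(3/2) + 3201211 = 2*(1906*sqrt(1906)) + 3201211 = 3812*sqrt(1906) + 3201211 = 3201211 + 3812*sqrt(1906)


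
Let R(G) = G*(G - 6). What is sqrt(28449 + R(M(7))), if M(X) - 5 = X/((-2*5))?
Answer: sqrt(2844169)/10 ≈ 168.65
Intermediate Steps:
M(X) = 5 - X/10 (M(X) = 5 + X/((-2*5)) = 5 + X/(-10) = 5 + X*(-1/10) = 5 - X/10)
R(G) = G*(-6 + G)
sqrt(28449 + R(M(7))) = sqrt(28449 + (5 - 1/10*7)*(-6 + (5 - 1/10*7))) = sqrt(28449 + (5 - 7/10)*(-6 + (5 - 7/10))) = sqrt(28449 + 43*(-6 + 43/10)/10) = sqrt(28449 + (43/10)*(-17/10)) = sqrt(28449 - 731/100) = sqrt(2844169/100) = sqrt(2844169)/10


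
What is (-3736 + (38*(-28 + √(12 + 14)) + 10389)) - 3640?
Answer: 1949 + 38*√26 ≈ 2142.8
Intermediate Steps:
(-3736 + (38*(-28 + √(12 + 14)) + 10389)) - 3640 = (-3736 + (38*(-28 + √26) + 10389)) - 3640 = (-3736 + ((-1064 + 38*√26) + 10389)) - 3640 = (-3736 + (9325 + 38*√26)) - 3640 = (5589 + 38*√26) - 3640 = 1949 + 38*√26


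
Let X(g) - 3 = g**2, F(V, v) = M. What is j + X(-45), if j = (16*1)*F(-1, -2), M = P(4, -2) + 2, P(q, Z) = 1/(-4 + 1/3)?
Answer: 22612/11 ≈ 2055.6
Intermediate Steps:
P(q, Z) = -3/11 (P(q, Z) = 1/(-4 + 1/3) = 1/(-11/3) = -3/11)
M = 19/11 (M = -3/11 + 2 = 19/11 ≈ 1.7273)
F(V, v) = 19/11
X(g) = 3 + g**2
j = 304/11 (j = (16*1)*(19/11) = 16*(19/11) = 304/11 ≈ 27.636)
j + X(-45) = 304/11 + (3 + (-45)**2) = 304/11 + (3 + 2025) = 304/11 + 2028 = 22612/11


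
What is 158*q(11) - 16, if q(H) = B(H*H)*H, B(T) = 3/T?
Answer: 298/11 ≈ 27.091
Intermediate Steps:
q(H) = 3/H (q(H) = (3/((H*H)))*H = (3/(H²))*H = (3/H²)*H = 3/H)
158*q(11) - 16 = 158*(3/11) - 16 = 474/11 - 16 = 298/11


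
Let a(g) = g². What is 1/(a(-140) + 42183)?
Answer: 1/61783 ≈ 1.6186e-5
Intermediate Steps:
1/(a(-140) + 42183) = 1/((-140)² + 42183) = 1/(19600 + 42183) = 1/61783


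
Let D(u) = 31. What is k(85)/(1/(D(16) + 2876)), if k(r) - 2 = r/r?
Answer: 8721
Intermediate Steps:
k(r) = 3 (k(r) = 2 + r/r = 2 + 1 = 3)
k(85)/(1/(D(16) + 2876)) = 3/(1/(31 + 2876)) = 3/(1/2907) = 3*2907 = 8721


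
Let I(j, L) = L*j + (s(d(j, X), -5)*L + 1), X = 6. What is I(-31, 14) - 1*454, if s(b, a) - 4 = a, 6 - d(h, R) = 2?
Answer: -901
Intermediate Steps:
d(h, R) = 4 (d(h, R) = 6 - 1*2 = 6 - 2 = 4)
s(b, a) = 4 + a
I(j, L) = 1 - L + L*j (I(j, L) = L*j + ((4 - 5)*L + 1) = L*j + (-L + 1) = L*j + (1 - L) = 1 - L + L*j)
I(-31, 14) - 1*454 = (1 - 1*14 + 14*(-31)) - 1*454 = (1 - 14 - 434) - 454 = -447 - 454 = -901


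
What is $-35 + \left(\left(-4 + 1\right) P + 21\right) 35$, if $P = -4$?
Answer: $1120$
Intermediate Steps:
$-35 + \left(\left(-4 + 1\right) P + 21\right) 35 = -35 + \left(\left(-4 + 1\right) \left(-4\right) + 21\right) 35 = -35 + \left(\left(-3\right) \left(-4\right) + 21\right) 35 = -35 + \left(12 + 21\right) 35 = -35 + 33 \cdot 35 = -35 + 1155 = 1120$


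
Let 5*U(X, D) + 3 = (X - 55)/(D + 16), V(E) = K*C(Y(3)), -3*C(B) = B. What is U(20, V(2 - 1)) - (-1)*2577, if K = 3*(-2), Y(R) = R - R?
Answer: 206077/80 ≈ 2576.0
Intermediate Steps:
Y(R) = 0
C(B) = -B/3
K = -6
V(E) = 0 (V(E) = -(-2)*0 = -6*0 = 0)
U(X, D) = -⅗ + (-55 + X)/(5*(16 + D)) (U(X, D) = -⅗ + ((X - 55)/(D + 16))/5 = -⅗ + ((-55 + X)/(16 + D))/5 = -⅗ + (-55 + X)/(5*(16 + D)))
U(20, V(2 - 1)) - (-1)*2577 = (-103 + 20 - 3*0)/(5*(16 + 0)) - (-1)*2577 = (⅕)*(-103 + 20 + 0)/16 - 1*(-2577) = (⅕)*(1/16)*(-83) + 2577 = -83/80 + 2577 = 206077/80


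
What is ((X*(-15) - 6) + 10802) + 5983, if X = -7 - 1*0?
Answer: 16884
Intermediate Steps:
X = -7 (X = -7 + 0 = -7)
((X*(-15) - 6) + 10802) + 5983 = ((-7*(-15) - 6) + 10802) + 5983 = ((105 - 6) + 10802) + 5983 = (99 + 10802) + 5983 = 10901 + 5983 = 16884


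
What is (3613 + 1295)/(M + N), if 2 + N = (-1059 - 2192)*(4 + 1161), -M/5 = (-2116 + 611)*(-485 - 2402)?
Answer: -1227/6378023 ≈ -0.00019238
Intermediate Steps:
M = -21724675 (M = -5*(-2116 + 611)*(-485 - 2402) = -(-7525)*(-2887) = -5*4344935 = -21724675)
N = -3787417 (N = -2 + (-1059 - 2192)*(4 + 1161) = -2 - 3251*1165 = -2 - 3787415 = -3787417)
(3613 + 1295)/(M + N) = (3613 + 1295)/(-21724675 - 3787417) = 4908/(-25512092) = 4908*(-1/25512092) = -1227/6378023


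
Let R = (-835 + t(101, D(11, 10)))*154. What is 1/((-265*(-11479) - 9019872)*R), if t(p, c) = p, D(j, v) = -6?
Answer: 1/675722086732 ≈ 1.4799e-12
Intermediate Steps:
R = -113036 (R = (-835 + 101)*154 = -734*154 = -113036)
1/((-265*(-11479) - 9019872)*R) = 1/(-265*(-11479) - 9019872*(-113036)) = -1/113036/(3041935 - 9019872) = -1/113036/(-5977937) = -1/5977937*(-1/113036) = 1/675722086732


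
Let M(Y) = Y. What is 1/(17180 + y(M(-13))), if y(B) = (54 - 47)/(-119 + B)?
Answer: 132/2267753 ≈ 5.8207e-5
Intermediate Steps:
y(B) = 7/(-119 + B)
1/(17180 + y(M(-13))) = 1/(17180 + 7/(-119 - 13)) = 1/(17180 + 7/(-132)) = 1/(17180 + 7*(-1/132)) = 1/(17180 - 7/132) = 1/(2267753/132) = 132/2267753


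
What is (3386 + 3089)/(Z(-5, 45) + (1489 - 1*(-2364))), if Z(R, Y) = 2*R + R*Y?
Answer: 6475/3618 ≈ 1.7897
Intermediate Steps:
(3386 + 3089)/(Z(-5, 45) + (1489 - 1*(-2364))) = (3386 + 3089)/(-5*(2 + 45) + (1489 - 1*(-2364))) = 6475/(-5*47 + (1489 + 2364)) = 6475/(-235 + 3853) = 6475/3618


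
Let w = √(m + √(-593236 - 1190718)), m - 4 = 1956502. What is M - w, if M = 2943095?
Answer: 2943095 - √(1956506 + I*√1783954) ≈ 2.9417e+6 - 0.47744*I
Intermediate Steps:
m = 1956506 (m = 4 + 1956502 = 1956506)
w = √(1956506 + I*√1783954) (w = √(1956506 + √(-593236 - 1190718)) = √(1956506 + √(-1783954)) = √(1956506 + I*√1783954) ≈ 1398.8 + 0.477*I)
M - w = 2943095 - √(1956506 + I*√1783954)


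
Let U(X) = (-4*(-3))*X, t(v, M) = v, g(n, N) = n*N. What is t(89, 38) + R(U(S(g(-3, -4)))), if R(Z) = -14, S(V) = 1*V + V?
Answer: 75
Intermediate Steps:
g(n, N) = N*n
S(V) = 2*V (S(V) = V + V = 2*V)
U(X) = 12*X
t(89, 38) + R(U(S(g(-3, -4)))) = 89 - 14 = 75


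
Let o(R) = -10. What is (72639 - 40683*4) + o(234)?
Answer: -90103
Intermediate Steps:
(72639 - 40683*4) + o(234) = (72639 - 40683*4) - 10 = (72639 - 162732) - 10 = -90093 - 10 = -90103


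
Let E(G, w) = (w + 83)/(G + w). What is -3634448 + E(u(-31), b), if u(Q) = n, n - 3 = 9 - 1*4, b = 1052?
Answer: -770502749/212 ≈ -3.6344e+6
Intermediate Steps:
n = 8 (n = 3 + (9 - 1*4) = 3 + (9 - 4) = 3 + 5 = 8)
u(Q) = 8
E(G, w) = (83 + w)/(G + w)
-3634448 + E(u(-31), b) = -3634448 + (83 + 1052)/(8 + 1052) = -3634448 + 1135/1060 = -3634448 + (1/1060)*1135 = -3634448 + 227/212 = -770502749/212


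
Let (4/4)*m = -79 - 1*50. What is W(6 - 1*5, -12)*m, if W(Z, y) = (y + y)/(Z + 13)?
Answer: 1548/7 ≈ 221.14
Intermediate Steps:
W(Z, y) = 2*y/(13 + Z) (W(Z, y) = (2*y)/(13 + Z) = 2*y/(13 + Z))
m = -129 (m = -79 - 1*50 = -79 - 50 = -129)
W(6 - 1*5, -12)*m = (2*(-12)/(13 + (6 - 1*5)))*(-129) = (2*(-12)/(13 + (6 - 5)))*(-129) = (2*(-12)/(13 + 1))*(-129) = (2*(-12)/14)*(-129) = (2*(-12)*(1/14))*(-129) = -12/7*(-129) = 1548/7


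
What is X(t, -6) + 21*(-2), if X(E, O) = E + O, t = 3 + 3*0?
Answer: -45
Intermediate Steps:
t = 3 (t = 3 + 0 = 3)
X(t, -6) + 21*(-2) = (3 - 6) + 21*(-2) = -3 - 42 = -45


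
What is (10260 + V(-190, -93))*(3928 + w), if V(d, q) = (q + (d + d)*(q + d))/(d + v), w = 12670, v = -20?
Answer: 16989322747/105 ≈ 1.6180e+8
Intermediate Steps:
V(d, q) = (q + 2*d*(d + q))/(-20 + d) (V(d, q) = (q + (d + d)*(q + d))/(d - 20) = (q + (2*d)*(d + q))/(-20 + d) = (q + 2*d*(d + q))/(-20 + d))
(10260 + V(-190, -93))*(3928 + w) = (10260 + (-93 + 2*(-190)**2 + 2*(-190)*(-93))/(-20 - 190))*(3928 + 12670) = (10260 + (-93 + 2*36100 + 35340)/(-210))*16598 = (10260 - (-93 + 72200 + 35340)/210)*16598 = (10260 - 1/210*107447)*16598 = (10260 - 107447/210)*16598 = (2047153/210)*16598 = 16989322747/105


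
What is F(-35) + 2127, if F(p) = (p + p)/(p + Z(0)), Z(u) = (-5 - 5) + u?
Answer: 19157/9 ≈ 2128.6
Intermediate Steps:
Z(u) = -10 + u
F(p) = 2*p/(-10 + p) (F(p) = (p + p)/(p + (-10 + 0)) = (2*p)/(p - 10) = (2*p)/(-10 + p) = 2*p/(-10 + p))
F(-35) + 2127 = 2*(-35)/(-10 - 35) + 2127 = 2*(-35)/(-45) + 2127 = 2*(-35)*(-1/45) + 2127 = 14/9 + 2127 = 19157/9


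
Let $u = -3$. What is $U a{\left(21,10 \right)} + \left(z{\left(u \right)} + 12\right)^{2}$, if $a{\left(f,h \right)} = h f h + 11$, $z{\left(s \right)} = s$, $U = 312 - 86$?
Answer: $477167$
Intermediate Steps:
$U = 226$ ($U = 312 - 86 = 226$)
$a{\left(f,h \right)} = 11 + f h^{2}$ ($a{\left(f,h \right)} = f h h + 11 = f h^{2} + 11 = 11 + f h^{2}$)
$U a{\left(21,10 \right)} + \left(z{\left(u \right)} + 12\right)^{2} = 226 \left(11 + 21 \cdot 10^{2}\right) + \left(-3 + 12\right)^{2} = 226 \left(11 + 21 \cdot 100\right) + 9^{2} = 226 \left(11 + 2100\right) + 81 = 226 \cdot 2111 + 81 = 477086 + 81 = 477167$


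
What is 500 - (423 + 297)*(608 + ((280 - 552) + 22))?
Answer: -257260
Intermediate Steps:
500 - (423 + 297)*(608 + ((280 - 552) + 22)) = 500 - 720*(608 + (-272 + 22)) = 500 - 720*(608 - 250) = 500 - 720*358 = 500 - 1*257760 = 500 - 257760 = -257260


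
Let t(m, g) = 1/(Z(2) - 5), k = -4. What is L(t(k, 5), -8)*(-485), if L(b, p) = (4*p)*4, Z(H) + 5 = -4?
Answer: 62080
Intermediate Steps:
Z(H) = -9 (Z(H) = -5 - 4 = -9)
t(m, g) = -1/14 (t(m, g) = 1/(-9 - 5) = 1/(-14) = -1/14)
L(b, p) = 16*p
L(t(k, 5), -8)*(-485) = (16*(-8))*(-485) = -128*(-485) = 62080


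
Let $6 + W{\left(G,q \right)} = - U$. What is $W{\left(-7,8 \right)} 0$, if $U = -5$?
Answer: $0$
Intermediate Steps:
$W{\left(G,q \right)} = -1$ ($W{\left(G,q \right)} = -6 - -5 = -6 + 5 = -1$)
$W{\left(-7,8 \right)} 0 = \left(-1\right) 0 = 0$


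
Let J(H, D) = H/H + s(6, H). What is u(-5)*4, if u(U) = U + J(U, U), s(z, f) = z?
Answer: 8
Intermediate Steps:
J(H, D) = 7 (J(H, D) = H/H + 6 = 1 + 6 = 7)
u(U) = 7 + U (u(U) = U + 7 = 7 + U)
u(-5)*4 = (7 - 5)*4 = 2*4 = 8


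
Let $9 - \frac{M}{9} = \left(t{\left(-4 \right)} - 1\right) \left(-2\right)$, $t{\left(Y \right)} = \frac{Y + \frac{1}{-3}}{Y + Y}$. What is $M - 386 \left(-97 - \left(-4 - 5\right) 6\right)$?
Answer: $\frac{66683}{4} \approx 16671.0$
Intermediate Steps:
$t{\left(Y \right)} = \frac{- \frac{1}{3} + Y}{2 Y}$ ($t{\left(Y \right)} = \frac{Y - \frac{1}{3}}{2 Y} = \left(- \frac{1}{3} + Y\right) \frac{1}{2 Y} = \frac{- \frac{1}{3} + Y}{2 Y}$)
$M = \frac{291}{4}$ ($M = 81 - 9 \left(\frac{-1 + 3 \left(-4\right)}{6 \left(-4\right)} - 1\right) \left(-2\right) = 81 - 9 \left(\frac{1}{6} \left(- \frac{1}{4}\right) \left(-1 - 12\right) - 1\right) \left(-2\right) = 81 - 9 \left(\frac{1}{6} \left(- \frac{1}{4}\right) \left(-13\right) - 1\right) \left(-2\right) = 81 - 9 \left(\frac{13}{24} - 1\right) \left(-2\right) = 81 - 9 \left(\left(- \frac{11}{24}\right) \left(-2\right)\right) = 81 - \frac{33}{4} = \frac{291}{4} \approx 72.75$)
$M - 386 \left(-97 - \left(-4 - 5\right) 6\right) = \frac{291}{4} - 386 \left(-97 - \left(-4 - 5\right) 6\right) = \frac{291}{4} - 386 \left(-97 - \left(-9\right) 6\right) = \frac{291}{4} - 386 \left(-97 - -54\right) = \frac{291}{4} - 386 \left(-97 + 54\right) = \frac{291}{4} - -16598 = \frac{291}{4} + 16598 = \frac{66683}{4}$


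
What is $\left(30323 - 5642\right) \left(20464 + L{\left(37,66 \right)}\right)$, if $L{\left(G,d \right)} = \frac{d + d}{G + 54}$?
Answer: $\frac{45964808436}{91} \approx 5.0511 \cdot 10^{8}$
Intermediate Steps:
$L{\left(G,d \right)} = \frac{2 d}{54 + G}$
$\left(30323 - 5642\right) \left(20464 + L{\left(37,66 \right)}\right) = \left(30323 - 5642\right) \left(20464 + 2 \cdot 66 \frac{1}{54 + 37}\right) = 24681 \left(20464 + 2 \cdot 66 \cdot \frac{1}{91}\right) = 24681 \left(20464 + \frac{132}{91}\right) = 24681 \cdot \frac{1862356}{91} = \frac{45964808436}{91}$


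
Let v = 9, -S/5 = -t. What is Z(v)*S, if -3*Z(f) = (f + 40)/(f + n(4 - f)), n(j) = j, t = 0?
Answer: 0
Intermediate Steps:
S = 0 (S = -(-5)*0 = -5*0 = 0)
Z(f) = -10/3 - f/12 (Z(f) = -(f + 40)/(3*(f + (4 - f))) = -(40 + f)/(3*4) = -(10 + f/4)/3 = -10/3 - f/12)
Z(v)*S = (-10/3 - 1/12*9)*0 = (-10/3 - ¾)*0 = -49/12*0 = 0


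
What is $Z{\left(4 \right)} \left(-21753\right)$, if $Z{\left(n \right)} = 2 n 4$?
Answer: $-696096$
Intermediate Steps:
$Z{\left(n \right)} = 8 n$
$Z{\left(4 \right)} \left(-21753\right) = 8 \cdot 4 \left(-21753\right) = 32 \left(-21753\right) = -696096$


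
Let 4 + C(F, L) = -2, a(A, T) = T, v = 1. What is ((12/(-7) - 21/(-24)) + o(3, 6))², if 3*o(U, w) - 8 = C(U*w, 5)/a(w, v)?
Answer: 841/28224 ≈ 0.029797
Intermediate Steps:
C(F, L) = -6 (C(F, L) = -4 - 2 = -6)
o(U, w) = ⅔ (o(U, w) = 8/3 + (-6/1)/3 = 8/3 + (-6*1)/3 = 8/3 + (⅓)*(-6) = 8/3 - 2 = ⅔)
((12/(-7) - 21/(-24)) + o(3, 6))² = ((12/(-7) - 21/(-24)) + ⅔)² = ((12*(-⅐) - 21*(-1/24)) + ⅔)² = ((-12/7 + 7/8) + ⅔)² = (-47/56 + ⅔)² = (-29/168)² = 841/28224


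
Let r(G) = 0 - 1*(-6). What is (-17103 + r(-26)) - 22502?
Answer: -39599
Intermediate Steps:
r(G) = 6 (r(G) = 0 + 6 = 6)
(-17103 + r(-26)) - 22502 = (-17103 + 6) - 22502 = -17097 - 22502 = -39599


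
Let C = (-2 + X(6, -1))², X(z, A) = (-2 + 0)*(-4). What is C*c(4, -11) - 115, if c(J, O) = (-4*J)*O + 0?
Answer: 6221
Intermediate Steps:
c(J, O) = -4*J*O (c(J, O) = -4*J*O + 0 = -4*J*O)
X(z, A) = 8 (X(z, A) = -2*(-4) = 8)
C = 36 (C = (-2 + 8)² = 6² = 36)
C*c(4, -11) - 115 = 36*(-4*4*(-11)) - 115 = 36*176 - 115 = 6336 - 115 = 6221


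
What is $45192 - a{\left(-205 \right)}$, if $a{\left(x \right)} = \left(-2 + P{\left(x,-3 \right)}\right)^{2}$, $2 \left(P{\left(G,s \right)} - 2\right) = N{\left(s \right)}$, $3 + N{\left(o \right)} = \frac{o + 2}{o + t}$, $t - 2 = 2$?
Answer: $45188$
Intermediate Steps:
$t = 4$ ($t = 2 + 2 = 4$)
$N{\left(o \right)} = -3 + \frac{2 + o}{4 + o}$ ($N{\left(o \right)} = -3 + \frac{o + 2}{o + 4} = -3 + \frac{2 + o}{4 + o}$)
$P{\left(G,s \right)} = 2 + \frac{-5 - s}{4 + s}$ ($P{\left(G,s \right)} = 2 + \frac{2 \frac{1}{4 + s} \left(-5 - s\right)}{2} = 2 + \frac{-5 - s}{4 + s}$)
$a{\left(x \right)} = 4$ ($a{\left(x \right)} = \left(-2 + \frac{3 - 3}{4 - 3}\right)^{2} = \left(-2 + 1^{-1} \cdot 0\right)^{2} = \left(-2 + 1 \cdot 0\right)^{2} = \left(-2 + 0\right)^{2} = \left(-2\right)^{2} = 4$)
$45192 - a{\left(-205 \right)} = 45192 - 4 = 45188$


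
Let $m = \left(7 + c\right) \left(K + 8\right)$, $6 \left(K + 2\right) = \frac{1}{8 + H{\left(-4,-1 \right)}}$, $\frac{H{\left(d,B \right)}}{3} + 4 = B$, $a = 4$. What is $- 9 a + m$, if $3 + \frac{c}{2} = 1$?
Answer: $- \frac{253}{14} \approx -18.071$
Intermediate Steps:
$H{\left(d,B \right)} = -12 + 3 B$
$K = - \frac{85}{42}$ ($K = -2 + \frac{1}{6 \left(8 + \left(-12 + 3 \left(-1\right)\right)\right)} = -2 + \frac{1}{6 \left(8 - 15\right)} = -2 + \frac{1}{6 \left(-7\right)} = -2 + \frac{1}{6} \left(- \frac{1}{7}\right) = -2 - \frac{1}{42} = - \frac{85}{42} \approx -2.0238$)
$c = -4$ ($c = -6 + 2 \cdot 1 = -6 + 2 = -4$)
$m = \frac{251}{14}$ ($m = \left(7 - 4\right) \left(- \frac{85}{42} + 8\right) = 3 \cdot \frac{251}{42} = \frac{251}{14} \approx 17.929$)
$- 9 a + m = \left(-9\right) 4 + \frac{251}{14} = -36 + \frac{251}{14} = - \frac{253}{14}$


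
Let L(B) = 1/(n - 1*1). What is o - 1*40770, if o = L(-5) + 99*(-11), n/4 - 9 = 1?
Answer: -1632500/39 ≈ -41859.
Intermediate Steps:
n = 40 (n = 36 + 4*1 = 36 + 4 = 40)
L(B) = 1/39 (L(B) = 1/(40 - 1*1) = 1/(40 - 1) = 1/39)
o = -42470/39 (o = 1/39 + 99*(-11) = 1/39 - 1089 = -42470/39 ≈ -1089.0)
o - 1*40770 = -42470/39 - 1*40770 = -42470/39 - 40770 = -1632500/39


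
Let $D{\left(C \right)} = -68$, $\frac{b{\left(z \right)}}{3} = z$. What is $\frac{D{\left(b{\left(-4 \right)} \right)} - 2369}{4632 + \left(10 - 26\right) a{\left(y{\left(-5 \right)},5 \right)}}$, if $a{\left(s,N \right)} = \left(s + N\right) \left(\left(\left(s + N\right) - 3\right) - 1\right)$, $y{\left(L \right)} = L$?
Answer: $- \frac{2437}{4632} \approx -0.52612$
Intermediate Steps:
$b{\left(z \right)} = 3 z$
$a{\left(s,N \right)} = \left(N + s\right) \left(-4 + N + s\right)$ ($a{\left(s,N \right)} = \left(N + s\right) \left(\left(\left(N + s\right) - 3\right) - 1\right) = \left(N + s\right) \left(\left(-3 + N + s\right) - 1\right) = \left(N + s\right) \left(-4 + N + s\right)$)
$\frac{D{\left(b{\left(-4 \right)} \right)} - 2369}{4632 + \left(10 - 26\right) a{\left(y{\left(-5 \right)},5 \right)}} = \frac{-68 - 2369}{4632 + \left(10 - 26\right) \left(5^{2} + \left(-5\right)^{2} - 20 - -20 + 2 \cdot 5 \left(-5\right)\right)} = - \frac{2437}{4632 - 16 \left(25 + 25 - 20 + 20 - 50\right)} = - \frac{2437}{4632 - 0} = - \frac{2437}{4632 + 0} = - \frac{2437}{4632}$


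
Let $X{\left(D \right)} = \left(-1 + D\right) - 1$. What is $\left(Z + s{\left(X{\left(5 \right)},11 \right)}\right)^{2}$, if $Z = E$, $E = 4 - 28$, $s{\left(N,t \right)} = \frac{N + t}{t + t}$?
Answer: $\frac{66049}{121} \approx 545.86$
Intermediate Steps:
$X{\left(D \right)} = -2 + D$
$s{\left(N,t \right)} = \frac{N + t}{2 t}$
$E = -24$ ($E = 4 - 28 = -24$)
$Z = -24$
$\left(Z + s{\left(X{\left(5 \right)},11 \right)}\right)^{2} = \left(-24 + \frac{\left(-2 + 5\right) + 11}{2 \cdot 11}\right)^{2} = \left(-24 + \frac{1}{2} \cdot \frac{1}{11} \left(3 + 11\right)\right)^{2} = \left(-24 + \frac{1}{2} \cdot \frac{1}{11} \cdot 14\right)^{2} = \left(-24 + \frac{7}{11}\right)^{2} = \left(- \frac{257}{11}\right)^{2} = \frac{66049}{121}$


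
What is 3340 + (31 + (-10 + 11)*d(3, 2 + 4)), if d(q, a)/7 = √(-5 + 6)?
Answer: 3378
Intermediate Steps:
d(q, a) = 7 (d(q, a) = 7*√(-5 + 6) = 7*√1 = 7*1 = 7)
3340 + (31 + (-10 + 11)*d(3, 2 + 4)) = 3340 + (31 + (-10 + 11)*7) = 3340 + (31 + 1*7) = 3340 + (31 + 7) = 3340 + 38 = 3378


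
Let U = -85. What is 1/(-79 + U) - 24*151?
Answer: -594337/164 ≈ -3624.0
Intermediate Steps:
1/(-79 + U) - 24*151 = 1/(-79 - 85) - 24*151 = 1/(-164) - 3624 = -1/164 - 3624 = -594337/164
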